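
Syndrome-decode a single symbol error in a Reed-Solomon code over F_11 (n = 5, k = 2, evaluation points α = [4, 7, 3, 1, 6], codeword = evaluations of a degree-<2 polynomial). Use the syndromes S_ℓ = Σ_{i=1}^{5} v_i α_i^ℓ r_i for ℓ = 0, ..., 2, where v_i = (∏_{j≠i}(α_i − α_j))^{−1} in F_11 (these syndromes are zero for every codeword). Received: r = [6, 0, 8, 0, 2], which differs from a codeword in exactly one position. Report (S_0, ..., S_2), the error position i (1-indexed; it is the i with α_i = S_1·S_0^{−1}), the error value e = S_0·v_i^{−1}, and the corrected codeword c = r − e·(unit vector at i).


S = (8, 8, 8), error at position 4, error magnitude e = 10, c = [6, 0, 8, 1, 2].

Step 1: column multipliers v_i = (∏_{j≠i}(α_i − α_j))^{−1} mod 11.
  i = 1 (α = 4): (4−7)(4−3)(4−1)(4−6) = (−3)·1·3·(−2) = 18 ≡ 7, so v_1 = 7^{−1} = 8 (mod 11).
  i = 2 (α = 7): (7−4)(7−3)(7−1)(7−6) = 3·4·6·1 = 72 ≡ 6, so v_2 = 6^{−1} = 2 (mod 11).
  i = 3 (α = 3): (3−4)(3−7)(3−1)(3−6) = (−1)·(−4)·2·(−3) = −24 ≡ 9, so v_3 = 9^{−1} = 5 (mod 11).
  i = 4 (α = 1): (1−4)(1−7)(1−3)(1−6) = (−3)·(−6)·(−2)·(−5) = 180 ≡ 4, so v_4 = 4^{−1} = 3 (mod 11).
  i = 5 (α = 6): (6−4)(6−7)(6−3)(6−1) = 2·(−1)·3·5 = −30 ≡ 3, so v_5 = 3^{−1} = 4 (mod 11).
  v = [8, 2, 5, 3, 4].
Step 2: syndromes of r = [6, 0, 8, 0, 2] (all sums mod 11).
  S_0 = Σ v_i r_i = 8·6 + 2·0 + 5·8 + 3·0 + 4·2 = 96 ≡ 8.
  S_1 = Σ v_i α_i r_i = 8·4·6 + 2·7·0 + 5·3·8 + 3·1·0 + 4·6·2 = 360 ≡ 8.
  α_i^2 mod 11 = [5, 5, 9, 1, 3].
  S_2 = Σ v_i α_i^2 r_i = 8·5·6 + 2·5·0 + 5·9·8 + 3·1·0 + 4·3·2 = 624 ≡ 8.
  S = (8, 8, 8) ≠ 0, so r is not a codeword (an error is present).
Step 3: locate the error. For a single error e at position i, S_ℓ = v_i·e·α_i^ℓ, so α_err = S_1/S_0.
  S_0^{−1} = 8^{−1} = 7 (mod 11), so α_err = 8·7 = 56 ≡ 1 = α_4. Error position i = 4.
  Consistency check: S_2/S_1 = 8·7 = 56 ≡ 1 = α_err ✓ (single-error assumption holds).
Step 4: error magnitude e = S_0/v_4 = S_0·∏_{j≠4}(α_4 − α_j) = 8·4 = 32 ≡ 10 (mod 11).
Step 5: correct position 4: c_4 = r_4 − e = 0 − 10 ≡ 1 (mod 11). Hence c = [6, 0, 8, 1, 2].
  Check: interpolating c through the α_i gives m(x) = 3 + 9·x (degree < 2) with m(α_i) = c_i for every i, so c is indeed a codeword.


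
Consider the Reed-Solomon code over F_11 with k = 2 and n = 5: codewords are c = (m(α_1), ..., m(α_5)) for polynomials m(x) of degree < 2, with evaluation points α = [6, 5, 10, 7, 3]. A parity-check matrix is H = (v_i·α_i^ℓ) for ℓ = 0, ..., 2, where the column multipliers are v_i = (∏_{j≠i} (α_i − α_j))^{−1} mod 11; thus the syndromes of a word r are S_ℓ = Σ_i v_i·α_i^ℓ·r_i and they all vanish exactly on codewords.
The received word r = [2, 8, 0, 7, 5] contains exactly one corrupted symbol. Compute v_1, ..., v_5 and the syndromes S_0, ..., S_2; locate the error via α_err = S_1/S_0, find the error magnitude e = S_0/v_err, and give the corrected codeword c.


S = (6, 7, 10), error at position 5, error magnitude e = 7, c = [2, 8, 0, 7, 9].

Step 1: column multipliers v_i = (∏_{j≠i}(α_i − α_j))^{−1} mod 11.
  i = 1 (α = 6): (6−5)(6−10)(6−7)(6−3) = 1·(−4)·(−1)·3 = 12 ≡ 1, so v_1 = 1^{−1} = 1 (mod 11).
  i = 2 (α = 5): (5−6)(5−10)(5−7)(5−3) = (−1)·(−5)·(−2)·2 = −20 ≡ 2, so v_2 = 2^{−1} = 6 (mod 11).
  i = 3 (α = 10): (10−6)(10−5)(10−7)(10−3) = 4·5·3·7 = 420 ≡ 2, so v_3 = 2^{−1} = 6 (mod 11).
  i = 4 (α = 7): (7−6)(7−5)(7−10)(7−3) = 1·2·(−3)·4 = −24 ≡ 9, so v_4 = 9^{−1} = 5 (mod 11).
  i = 5 (α = 3): (3−6)(3−5)(3−10)(3−7) = (−3)·(−2)·(−7)·(−4) = 168 ≡ 3, so v_5 = 3^{−1} = 4 (mod 11).
  v = [1, 6, 6, 5, 4].
Step 2: syndromes of r = [2, 8, 0, 7, 5] (all sums mod 11).
  S_0 = Σ v_i r_i = 1·2 + 6·8 + 6·0 + 5·7 + 4·5 = 105 ≡ 6.
  S_1 = Σ v_i α_i r_i = 1·6·2 + 6·5·8 + 6·10·0 + 5·7·7 + 4·3·5 = 557 ≡ 7.
  α_i^2 mod 11 = [3, 3, 1, 5, 9].
  S_2 = Σ v_i α_i^2 r_i = 1·3·2 + 6·3·8 + 6·1·0 + 5·5·7 + 4·9·5 = 505 ≡ 10.
  S = (6, 7, 10) ≠ 0, so r is not a codeword (an error is present).
Step 3: locate the error. For a single error e at position i, S_ℓ = v_i·e·α_i^ℓ, so α_err = S_1/S_0.
  S_0^{−1} = 6^{−1} = 2 (mod 11), so α_err = 7·2 = 14 ≡ 3 = α_5. Error position i = 5.
  Consistency check: S_2/S_1 = 10·8 = 80 ≡ 3 = α_err ✓ (single-error assumption holds).
Step 4: error magnitude e = S_0/v_5 = S_0·∏_{j≠5}(α_5 − α_j) = 6·3 = 18 ≡ 7 (mod 11).
Step 5: correct position 5: c_5 = r_5 − e = 5 − 7 ≡ 9 (mod 11). Hence c = [2, 8, 0, 7, 9].
  Check: interpolating c through the α_i gives m(x) = 5 + 5·x (degree < 2) with m(α_i) = c_i for every i, so c is indeed a codeword.


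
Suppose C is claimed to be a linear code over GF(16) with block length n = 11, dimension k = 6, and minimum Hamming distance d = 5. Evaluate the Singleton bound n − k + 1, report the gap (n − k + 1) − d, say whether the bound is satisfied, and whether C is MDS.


Singleton RHS = n − k + 1 = 6, slack = 1, bound satisfied, not MDS.

Singleton bound: d ≤ n − k + 1.
Here n = 11, k = 6, so n − k + 1 = 6.
Given d = 5, check d ≤ 6: YES.
Slack = (n − k + 1) − d = 1.
The code is NOT MDS (slack = 1 > 0).
Description: the claimed parameters are [11, 6, 5]_16; such a code would be non-MDS.


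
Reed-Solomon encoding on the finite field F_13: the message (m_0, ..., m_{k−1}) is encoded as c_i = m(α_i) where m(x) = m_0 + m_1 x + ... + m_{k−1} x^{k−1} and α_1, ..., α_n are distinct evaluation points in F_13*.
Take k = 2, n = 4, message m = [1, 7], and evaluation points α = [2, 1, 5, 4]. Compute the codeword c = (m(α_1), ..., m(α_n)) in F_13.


c = [2, 8, 10, 3]

Message polynomial: m(x) = 1 + 7·x (mod 13).
For each evaluation point α_i, compute m(α_i) mod 13:
  α_1 = 2: Horner steps 7 → 2, so m(2) = 2.
  α_2 = 1: Horner steps 7 → 8, so m(1) = 8.
  α_3 = 5: Horner steps 7 → 10, so m(5) = 10.
  α_4 = 4: Horner steps 7 → 3, so m(4) = 3.
Codeword c = [2, 8, 10, 3] ∈ F_13^4.


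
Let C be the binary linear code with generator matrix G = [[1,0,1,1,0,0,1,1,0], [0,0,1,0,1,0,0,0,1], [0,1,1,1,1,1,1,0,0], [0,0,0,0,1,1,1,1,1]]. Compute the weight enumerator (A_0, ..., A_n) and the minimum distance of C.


Weight distribution: A_0 = 1, A_3 = 2, A_4 = 3, A_5 = 6, A_6 = 4. Minimum distance d = 3.

Enumerate all 2^4 = 16 messages m ∈ F_2^4.
For each, compute codeword c = mG in F_2^9, then tally its weight.
  m = 0000 → c = 000000000, weight = 0.
  m = 1000 → c = 101100110, weight = 5.
  m = 0100 → c = 001010001, weight = 3.
  m = 1100 → c = 100110111, weight = 6.
  m = 0010 → c = 011111100, weight = 6.
  m = 1010 → c = 110011010, weight = 5.
  m = 0110 → c = 010101101, weight = 5.
  m = 1110 → c = 111001011, weight = 6.
  m = 0001 → c = 000011111, weight = 5.
  m = 1001 → c = 101111001, weight = 6.
  m = 0101 → c = 001001110, weight = 4.
  m = 1101 → c = 100101000, weight = 3.
  m = 0011 → c = 011100011, weight = 5.
  m = 1011 → c = 110000101, weight = 4.
  m = 0111 → c = 010110010, weight = 4.
  m = 1111 → c = 111010100, weight = 5.
Tally weights:
  weight 0: 1 codewords.
  weight 3: 2 codewords.
  weight 4: 3 codewords.
  weight 5: 6 codewords.
  weight 6: 4 codewords.
Minimum distance d = smallest w > 0 with A_w > 0 = 3.
Sanity: Σ A_w = 16 = 2^4 = 16 ✓.


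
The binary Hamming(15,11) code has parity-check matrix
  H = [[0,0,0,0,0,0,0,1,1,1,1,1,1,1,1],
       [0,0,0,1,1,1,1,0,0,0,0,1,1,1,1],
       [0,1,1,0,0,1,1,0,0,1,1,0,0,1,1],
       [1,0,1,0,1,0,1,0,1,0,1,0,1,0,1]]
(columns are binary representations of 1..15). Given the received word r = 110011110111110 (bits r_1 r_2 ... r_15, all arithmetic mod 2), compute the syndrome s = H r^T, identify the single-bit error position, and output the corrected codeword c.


s = (0, 0, 0, 1)^T, error position = 1, corrected codeword c = 010011110111110

Compute s = H r^T mod 2 one row at a time:
  s_1 = 1 + 0 + 1 + 1 + 1 + 1 + 1 + 0 = 6 ≡ 0 (mod 2).
  s_2 = 0 + 1 + 1 + 1 + 1 + 1 + 1 + 0 = 6 ≡ 0 (mod 2).
  s_3 = 1 + 0 + 1 + 1 + 1 + 1 + 1 + 0 = 6 ≡ 0 (mod 2).
  s_4 = 1 + 0 + 1 + 1 + 0 + 1 + 1 + 0 = 5 ≡ 1 (mod 2).
s = (0, 0, 0, 1)^T — this equals column 1 of H (binary 0001), so error is at position 1.
Correct: flip bit 1 of r = 110011110111110 to get c = 010011110111110.


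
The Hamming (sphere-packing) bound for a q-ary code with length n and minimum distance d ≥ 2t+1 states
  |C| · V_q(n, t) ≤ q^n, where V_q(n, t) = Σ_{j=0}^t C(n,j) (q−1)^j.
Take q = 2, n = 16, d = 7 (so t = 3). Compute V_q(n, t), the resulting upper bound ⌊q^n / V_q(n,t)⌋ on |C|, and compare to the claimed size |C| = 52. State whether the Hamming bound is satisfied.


V_q(n, t) = 697, q^n = 65536, Hamming bound = 94, |C| = 52 ≤ bound (satisfied).

Step 1: Compute V_q(n, t) = Σ_{j=0}^3 C(n, j) (q−1)^j.
  j = 0: C(16,0)·(1)^0 = 1·1 = 1.
  j = 1: C(16,1)·(1)^1 = 16·1 = 16.
  j = 2: C(16,2)·(1)^2 = 120·1 = 120.
  j = 3: C(16,3)·(1)^3 = 560·1 = 560.
  V_q(n, t) = 1 + 16 + 120 + 560 = 697.
Step 2: q^n = 2^16 = 65536.
Step 3: Hamming bound ⌊q^n / V_q(n,t)⌋ = ⌊65536/697⌋ = 94.
Step 4: Compare |C| = 52 to 94: satisfied.
The claimed |C| lies below the Hamming bound.


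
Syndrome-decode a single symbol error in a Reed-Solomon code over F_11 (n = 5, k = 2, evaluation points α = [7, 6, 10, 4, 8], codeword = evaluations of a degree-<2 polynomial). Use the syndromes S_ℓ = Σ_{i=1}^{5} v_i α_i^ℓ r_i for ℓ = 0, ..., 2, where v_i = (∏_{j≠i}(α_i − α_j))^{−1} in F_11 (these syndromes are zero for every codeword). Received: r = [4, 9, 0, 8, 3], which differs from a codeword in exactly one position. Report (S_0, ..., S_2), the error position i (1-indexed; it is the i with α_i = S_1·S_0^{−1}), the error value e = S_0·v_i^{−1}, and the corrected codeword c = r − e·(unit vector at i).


S = (8, 9, 6), error at position 5, error magnitude e = 4, c = [4, 9, 0, 8, 10].

Step 1: column multipliers v_i = (∏_{j≠i}(α_i − α_j))^{−1} mod 11.
  i = 1 (α = 7): (7−6)(7−10)(7−4)(7−8) = 1·(−3)·3·(−1) = 9 ≡ 9, so v_1 = 9^{−1} = 5 (mod 11).
  i = 2 (α = 6): (6−7)(6−10)(6−4)(6−8) = (−1)·(−4)·2·(−2) = −16 ≡ 6, so v_2 = 6^{−1} = 2 (mod 11).
  i = 3 (α = 10): (10−7)(10−6)(10−4)(10−8) = 3·4·6·2 = 144 ≡ 1, so v_3 = 1^{−1} = 1 (mod 11).
  i = 4 (α = 4): (4−7)(4−6)(4−10)(4−8) = (−3)·(−2)·(−6)·(−4) = 144 ≡ 1, so v_4 = 1^{−1} = 1 (mod 11).
  i = 5 (α = 8): (8−7)(8−6)(8−10)(8−4) = 1·2·(−2)·4 = −16 ≡ 6, so v_5 = 6^{−1} = 2 (mod 11).
  v = [5, 2, 1, 1, 2].
Step 2: syndromes of r = [4, 9, 0, 8, 3] (all sums mod 11).
  S_0 = Σ v_i r_i = 5·4 + 2·9 + 1·0 + 1·8 + 2·3 = 52 ≡ 8.
  S_1 = Σ v_i α_i r_i = 5·7·4 + 2·6·9 + 1·10·0 + 1·4·8 + 2·8·3 = 328 ≡ 9.
  α_i^2 mod 11 = [5, 3, 1, 5, 9].
  S_2 = Σ v_i α_i^2 r_i = 5·5·4 + 2·3·9 + 1·1·0 + 1·5·8 + 2·9·3 = 248 ≡ 6.
  S = (8, 9, 6) ≠ 0, so r is not a codeword (an error is present).
Step 3: locate the error. For a single error e at position i, S_ℓ = v_i·e·α_i^ℓ, so α_err = S_1/S_0.
  S_0^{−1} = 8^{−1} = 7 (mod 11), so α_err = 9·7 = 63 ≡ 8 = α_5. Error position i = 5.
  Consistency check: S_2/S_1 = 6·5 = 30 ≡ 8 = α_err ✓ (single-error assumption holds).
Step 4: error magnitude e = S_0/v_5 = S_0·∏_{j≠5}(α_5 − α_j) = 8·6 = 48 ≡ 4 (mod 11).
Step 5: correct position 5: c_5 = r_5 − e = 3 − 4 ≡ 10 (mod 11). Hence c = [4, 9, 0, 8, 10].
  Check: interpolating c through the α_i gives m(x) = 6 + 6·x (degree < 2) with m(α_i) = c_i for every i, so c is indeed a codeword.


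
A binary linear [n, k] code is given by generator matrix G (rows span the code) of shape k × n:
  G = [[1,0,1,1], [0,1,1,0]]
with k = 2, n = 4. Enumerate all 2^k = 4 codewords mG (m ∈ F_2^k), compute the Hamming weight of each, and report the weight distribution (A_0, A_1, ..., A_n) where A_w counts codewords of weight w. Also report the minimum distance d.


Weight distribution: A_0 = 1, A_2 = 1, A_3 = 2. Minimum distance d = 2.

Enumerate all 2^2 = 4 messages m ∈ F_2^2.
For each, compute codeword c = mG in F_2^4, then tally its weight.
  m = 00 → c = 0000, weight = 0.
  m = 10 → c = 1011, weight = 3.
  m = 01 → c = 0110, weight = 2.
  m = 11 → c = 1101, weight = 3.
Tally weights:
  weight 0: 1 codewords.
  weight 2: 1 codewords.
  weight 3: 2 codewords.
Minimum distance d = smallest w > 0 with A_w > 0 = 2.
Sanity: Σ A_w = 4 = 2^2 = 4 ✓.


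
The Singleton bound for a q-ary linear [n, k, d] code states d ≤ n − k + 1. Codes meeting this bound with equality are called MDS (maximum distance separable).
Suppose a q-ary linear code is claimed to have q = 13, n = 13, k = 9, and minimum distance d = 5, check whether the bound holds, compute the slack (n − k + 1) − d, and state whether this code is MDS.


Singleton RHS = n − k + 1 = 5, slack = 0, bound satisfied, MDS.

Singleton bound: d ≤ n − k + 1.
Here n = 13, k = 9, so n − k + 1 = 5.
Given d = 5, check d ≤ 5: YES.
Slack = (n − k + 1) − d = 0.
The code is MDS (slack = 0).
Description: the claimed parameters are [13, 9, 5]_13; such a code would be MDS (meets Singleton bound).


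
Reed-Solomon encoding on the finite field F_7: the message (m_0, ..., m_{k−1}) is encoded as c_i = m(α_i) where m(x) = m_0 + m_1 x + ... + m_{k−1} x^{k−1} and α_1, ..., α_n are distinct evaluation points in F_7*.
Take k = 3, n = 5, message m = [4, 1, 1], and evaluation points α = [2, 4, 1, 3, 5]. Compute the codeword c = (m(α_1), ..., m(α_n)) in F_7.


c = [3, 3, 6, 2, 6]

Message polynomial: m(x) = 4 + 1·x + 1·x^2 (mod 7).
For each evaluation point α_i, compute m(α_i) mod 7:
  α_1 = 2: Horner steps 1 → 3 → 3, so m(2) = 3.
  α_2 = 4: Horner steps 1 → 5 → 3, so m(4) = 3.
  α_3 = 1: Horner steps 1 → 2 → 6, so m(1) = 6.
  α_4 = 3: Horner steps 1 → 4 → 2, so m(3) = 2.
  α_5 = 5: Horner steps 1 → 6 → 6, so m(5) = 6.
Codeword c = [3, 3, 6, 2, 6] ∈ F_7^5.


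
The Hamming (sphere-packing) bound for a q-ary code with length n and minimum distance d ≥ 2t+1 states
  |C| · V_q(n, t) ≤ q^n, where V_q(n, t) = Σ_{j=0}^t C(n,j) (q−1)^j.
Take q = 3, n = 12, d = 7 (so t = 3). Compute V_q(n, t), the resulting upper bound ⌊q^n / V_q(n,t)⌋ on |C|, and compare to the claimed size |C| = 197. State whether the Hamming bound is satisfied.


V_q(n, t) = 2049, q^n = 531441, Hamming bound = 259, |C| = 197 ≤ bound (satisfied).

Step 1: Compute V_q(n, t) = Σ_{j=0}^3 C(n, j) (q−1)^j.
  j = 0: C(12,0)·(2)^0 = 1·1 = 1.
  j = 1: C(12,1)·(2)^1 = 12·2 = 24.
  j = 2: C(12,2)·(2)^2 = 66·4 = 264.
  j = 3: C(12,3)·(2)^3 = 220·8 = 1760.
  V_q(n, t) = 1 + 24 + 264 + 1760 = 2049.
Step 2: q^n = 3^12 = 531441.
Step 3: Hamming bound ⌊q^n / V_q(n,t)⌋ = ⌊531441/2049⌋ = 259.
Step 4: Compare |C| = 197 to 259: satisfied.
The claimed |C| lies below the Hamming bound.


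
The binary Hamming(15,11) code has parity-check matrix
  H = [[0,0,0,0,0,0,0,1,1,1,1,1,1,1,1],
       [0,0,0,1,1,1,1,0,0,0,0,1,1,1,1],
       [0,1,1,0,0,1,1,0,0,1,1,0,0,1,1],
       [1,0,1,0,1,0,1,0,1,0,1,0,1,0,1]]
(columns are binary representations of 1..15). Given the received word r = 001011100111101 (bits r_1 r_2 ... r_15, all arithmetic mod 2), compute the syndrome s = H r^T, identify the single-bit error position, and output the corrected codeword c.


s = (1, 0, 0, 0)^T, error position = 8, corrected codeword c = 001011110111101

Compute s = H r^T mod 2 one row at a time:
  s_1 = 0 + 0 + 1 + 1 + 1 + 1 + 0 + 1 = 5 ≡ 1 (mod 2).
  s_2 = 0 + 1 + 1 + 1 + 1 + 1 + 0 + 1 = 6 ≡ 0 (mod 2).
  s_3 = 0 + 1 + 1 + 1 + 1 + 1 + 0 + 1 = 6 ≡ 0 (mod 2).
  s_4 = 0 + 1 + 1 + 1 + 0 + 1 + 1 + 1 = 6 ≡ 0 (mod 2).
s = (1, 0, 0, 0)^T — this equals column 8 of H (binary 1000), so error is at position 8.
Correct: flip bit 8 of r = 001011100111101 to get c = 001011110111101.


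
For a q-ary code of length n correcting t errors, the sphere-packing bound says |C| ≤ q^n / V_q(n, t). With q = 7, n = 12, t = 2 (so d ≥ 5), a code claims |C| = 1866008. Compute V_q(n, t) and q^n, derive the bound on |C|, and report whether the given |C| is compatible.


V_q(n, t) = 2449, q^n = 13841287201, Hamming bound = 5651811, |C| = 1866008 ≤ bound (satisfied).

Step 1: Compute V_q(n, t) = Σ_{j=0}^2 C(n, j) (q−1)^j.
  j = 0: C(12,0)·(6)^0 = 1·1 = 1.
  j = 1: C(12,1)·(6)^1 = 12·6 = 72.
  j = 2: C(12,2)·(6)^2 = 66·36 = 2376.
  V_q(n, t) = 1 + 72 + 2376 = 2449.
Step 2: q^n = 7^12 = 13841287201.
Step 3: Hamming bound ⌊q^n / V_q(n,t)⌋ = ⌊13841287201/2449⌋ = 5651811.
Step 4: Compare |C| = 1866008 to 5651811: satisfied.
The claimed |C| lies below the Hamming bound.


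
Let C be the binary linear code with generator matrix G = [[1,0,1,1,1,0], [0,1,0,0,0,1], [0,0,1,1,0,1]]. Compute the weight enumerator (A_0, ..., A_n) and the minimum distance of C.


Weight distribution: A_0 = 1, A_2 = 1, A_3 = 4, A_4 = 1, A_6 = 1. Minimum distance d = 2.

Enumerate all 2^3 = 8 messages m ∈ F_2^3.
For each, compute codeword c = mG in F_2^6, then tally its weight.
  m = 000 → c = 000000, weight = 0.
  m = 100 → c = 101110, weight = 4.
  m = 010 → c = 010001, weight = 2.
  m = 110 → c = 111111, weight = 6.
  m = 001 → c = 001101, weight = 3.
  m = 101 → c = 100011, weight = 3.
  m = 011 → c = 011100, weight = 3.
  m = 111 → c = 110010, weight = 3.
Tally weights:
  weight 0: 1 codewords.
  weight 2: 1 codewords.
  weight 3: 4 codewords.
  weight 4: 1 codewords.
  weight 6: 1 codewords.
Minimum distance d = smallest w > 0 with A_w > 0 = 2.
Sanity: Σ A_w = 8 = 2^3 = 8 ✓.


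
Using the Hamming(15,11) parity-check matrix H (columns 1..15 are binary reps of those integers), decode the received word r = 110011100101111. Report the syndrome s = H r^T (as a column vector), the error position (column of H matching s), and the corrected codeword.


s = (1, 1, 0, 1)^T, error position = 13, corrected codeword c = 110011100101011

Compute s = H r^T mod 2 one row at a time:
  s_1 = 0 + 0 + 1 + 0 + 1 + 1 + 1 + 1 = 5 ≡ 1 (mod 2).
  s_2 = 0 + 1 + 1 + 1 + 1 + 1 + 1 + 1 = 7 ≡ 1 (mod 2).
  s_3 = 1 + 0 + 1 + 1 + 1 + 0 + 1 + 1 = 6 ≡ 0 (mod 2).
  s_4 = 1 + 0 + 1 + 1 + 0 + 0 + 1 + 1 = 5 ≡ 1 (mod 2).
s = (1, 1, 0, 1)^T — this equals column 13 of H (binary 1101), so error is at position 13.
Correct: flip bit 13 of r = 110011100101111 to get c = 110011100101011.


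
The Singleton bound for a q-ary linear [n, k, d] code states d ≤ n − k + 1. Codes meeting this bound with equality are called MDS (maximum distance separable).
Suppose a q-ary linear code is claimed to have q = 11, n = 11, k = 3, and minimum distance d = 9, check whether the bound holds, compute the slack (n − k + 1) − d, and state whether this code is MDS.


Singleton RHS = n − k + 1 = 9, slack = 0, bound satisfied, MDS.

Singleton bound: d ≤ n − k + 1.
Here n = 11, k = 3, so n − k + 1 = 9.
Given d = 9, check d ≤ 9: YES.
Slack = (n − k + 1) − d = 0.
The code is MDS (slack = 0).
Description: the claimed parameters are [11, 3, 9]_11; such a code would be MDS (meets Singleton bound).


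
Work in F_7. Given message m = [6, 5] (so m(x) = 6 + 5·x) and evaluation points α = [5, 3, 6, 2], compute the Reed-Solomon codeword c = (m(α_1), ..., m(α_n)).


c = [3, 0, 1, 2]

Message polynomial: m(x) = 6 + 5·x (mod 7).
For each evaluation point α_i, compute m(α_i) mod 7:
  α_1 = 5: Horner steps 5 → 3, so m(5) = 3.
  α_2 = 3: Horner steps 5 → 0, so m(3) = 0.
  α_3 = 6: Horner steps 5 → 1, so m(6) = 1.
  α_4 = 2: Horner steps 5 → 2, so m(2) = 2.
Codeword c = [3, 0, 1, 2] ∈ F_7^4.


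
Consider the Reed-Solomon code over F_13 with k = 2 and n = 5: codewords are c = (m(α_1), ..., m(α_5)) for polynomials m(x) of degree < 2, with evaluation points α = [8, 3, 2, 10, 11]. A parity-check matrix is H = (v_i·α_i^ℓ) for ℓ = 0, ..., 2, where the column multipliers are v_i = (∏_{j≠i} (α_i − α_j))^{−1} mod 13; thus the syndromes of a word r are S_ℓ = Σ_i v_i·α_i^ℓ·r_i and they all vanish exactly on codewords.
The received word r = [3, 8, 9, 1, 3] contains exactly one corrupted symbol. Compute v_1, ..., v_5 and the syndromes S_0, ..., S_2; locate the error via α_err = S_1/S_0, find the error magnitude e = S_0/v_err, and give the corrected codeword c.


S = (2, 9, 8), error at position 5, error magnitude e = 3, c = [3, 8, 9, 1, 0].

Step 1: column multipliers v_i = (∏_{j≠i}(α_i − α_j))^{−1} mod 13.
  i = 1 (α = 8): (8−3)(8−2)(8−10)(8−11) = 5·6·(−2)·(−3) = 180 ≡ 11, so v_1 = 11^{−1} = 6 (mod 13).
  i = 2 (α = 3): (3−8)(3−2)(3−10)(3−11) = (−5)·1·(−7)·(−8) = −280 ≡ 6, so v_2 = 6^{−1} = 11 (mod 13).
  i = 3 (α = 2): (2−8)(2−3)(2−10)(2−11) = (−6)·(−1)·(−8)·(−9) = 432 ≡ 3, so v_3 = 3^{−1} = 9 (mod 13).
  i = 4 (α = 10): (10−8)(10−3)(10−2)(10−11) = 2·7·8·(−1) = −112 ≡ 5, so v_4 = 5^{−1} = 8 (mod 13).
  i = 5 (α = 11): (11−8)(11−3)(11−2)(11−10) = 3·8·9·1 = 216 ≡ 8, so v_5 = 8^{−1} = 5 (mod 13).
  v = [6, 11, 9, 8, 5].
Step 2: syndromes of r = [3, 8, 9, 1, 3] (all sums mod 13).
  S_0 = Σ v_i r_i = 6·3 + 11·8 + 9·9 + 8·1 + 5·3 = 210 ≡ 2.
  S_1 = Σ v_i α_i r_i = 6·8·3 + 11·3·8 + 9·2·9 + 8·10·1 + 5·11·3 = 815 ≡ 9.
  α_i^2 mod 13 = [12, 9, 4, 9, 4].
  S_2 = Σ v_i α_i^2 r_i = 6·12·3 + 11·9·8 + 9·4·9 + 8·9·1 + 5·4·3 = 1464 ≡ 8.
  S = (2, 9, 8) ≠ 0, so r is not a codeword (an error is present).
Step 3: locate the error. For a single error e at position i, S_ℓ = v_i·e·α_i^ℓ, so α_err = S_1/S_0.
  S_0^{−1} = 2^{−1} = 7 (mod 13), so α_err = 9·7 = 63 ≡ 11 = α_5. Error position i = 5.
  Consistency check: S_2/S_1 = 8·3 = 24 ≡ 11 = α_err ✓ (single-error assumption holds).
Step 4: error magnitude e = S_0/v_5 = S_0·∏_{j≠5}(α_5 − α_j) = 2·8 = 16 ≡ 3 (mod 13).
Step 5: correct position 5: c_5 = r_5 − e = 3 − 3 ≡ 0 (mod 13). Hence c = [3, 8, 9, 1, 0].
  Check: interpolating c through the α_i gives m(x) = 11 + 12·x (degree < 2) with m(α_i) = c_i for every i, so c is indeed a codeword.


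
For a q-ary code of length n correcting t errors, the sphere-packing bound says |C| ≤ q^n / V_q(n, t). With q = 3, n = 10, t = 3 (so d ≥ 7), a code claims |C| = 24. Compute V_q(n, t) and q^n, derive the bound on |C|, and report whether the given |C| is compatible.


V_q(n, t) = 1161, q^n = 59049, Hamming bound = 50, |C| = 24 ≤ bound (satisfied).

Step 1: Compute V_q(n, t) = Σ_{j=0}^3 C(n, j) (q−1)^j.
  j = 0: C(10,0)·(2)^0 = 1·1 = 1.
  j = 1: C(10,1)·(2)^1 = 10·2 = 20.
  j = 2: C(10,2)·(2)^2 = 45·4 = 180.
  j = 3: C(10,3)·(2)^3 = 120·8 = 960.
  V_q(n, t) = 1 + 20 + 180 + 960 = 1161.
Step 2: q^n = 3^10 = 59049.
Step 3: Hamming bound ⌊q^n / V_q(n,t)⌋ = ⌊59049/1161⌋ = 50.
Step 4: Compare |C| = 24 to 50: satisfied.
The claimed |C| lies below the Hamming bound.


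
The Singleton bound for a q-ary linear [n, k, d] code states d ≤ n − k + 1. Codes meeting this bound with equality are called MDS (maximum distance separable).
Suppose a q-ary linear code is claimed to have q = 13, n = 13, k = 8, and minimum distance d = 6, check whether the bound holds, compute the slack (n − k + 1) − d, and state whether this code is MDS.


Singleton RHS = n − k + 1 = 6, slack = 0, bound satisfied, MDS.

Singleton bound: d ≤ n − k + 1.
Here n = 13, k = 8, so n − k + 1 = 6.
Given d = 6, check d ≤ 6: YES.
Slack = (n − k + 1) − d = 0.
The code is MDS (slack = 0).
Description: the claimed parameters are [13, 8, 6]_13; such a code would be MDS (meets Singleton bound).


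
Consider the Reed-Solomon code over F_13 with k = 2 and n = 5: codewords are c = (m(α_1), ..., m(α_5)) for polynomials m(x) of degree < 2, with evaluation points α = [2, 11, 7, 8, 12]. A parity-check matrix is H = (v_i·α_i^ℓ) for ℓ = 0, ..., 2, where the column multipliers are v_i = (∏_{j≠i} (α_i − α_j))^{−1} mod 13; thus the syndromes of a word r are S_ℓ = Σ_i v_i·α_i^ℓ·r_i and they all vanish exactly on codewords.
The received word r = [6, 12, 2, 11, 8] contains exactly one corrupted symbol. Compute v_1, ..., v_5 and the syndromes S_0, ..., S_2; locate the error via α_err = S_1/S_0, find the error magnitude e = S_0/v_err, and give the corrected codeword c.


S = (4, 8, 3), error at position 1, error magnitude e = 10, c = [9, 12, 2, 11, 8].

Step 1: column multipliers v_i = (∏_{j≠i}(α_i − α_j))^{−1} mod 13.
  i = 1 (α = 2): (2−11)(2−7)(2−8)(2−12) = (−9)·(−5)·(−6)·(−10) = 2700 ≡ 9, so v_1 = 9^{−1} = 3 (mod 13).
  i = 2 (α = 11): (11−2)(11−7)(11−8)(11−12) = 9·4·3·(−1) = −108 ≡ 9, so v_2 = 9^{−1} = 3 (mod 13).
  i = 3 (α = 7): (7−2)(7−11)(7−8)(7−12) = 5·(−4)·(−1)·(−5) = −100 ≡ 4, so v_3 = 4^{−1} = 10 (mod 13).
  i = 4 (α = 8): (8−2)(8−11)(8−7)(8−12) = 6·(−3)·1·(−4) = 72 ≡ 7, so v_4 = 7^{−1} = 2 (mod 13).
  i = 5 (α = 12): (12−2)(12−11)(12−7)(12−8) = 10·1·5·4 = 200 ≡ 5, so v_5 = 5^{−1} = 8 (mod 13).
  v = [3, 3, 10, 2, 8].
Step 2: syndromes of r = [6, 12, 2, 11, 8] (all sums mod 13).
  S_0 = Σ v_i r_i = 3·6 + 3·12 + 10·2 + 2·11 + 8·8 = 160 ≡ 4.
  S_1 = Σ v_i α_i r_i = 3·2·6 + 3·11·12 + 10·7·2 + 2·8·11 + 8·12·8 = 1516 ≡ 8.
  α_i^2 mod 13 = [4, 4, 10, 12, 1].
  S_2 = Σ v_i α_i^2 r_i = 3·4·6 + 3·4·12 + 10·10·2 + 2·12·11 + 8·1·8 = 744 ≡ 3.
  S = (4, 8, 3) ≠ 0, so r is not a codeword (an error is present).
Step 3: locate the error. For a single error e at position i, S_ℓ = v_i·e·α_i^ℓ, so α_err = S_1/S_0.
  S_0^{−1} = 4^{−1} = 10 (mod 13), so α_err = 8·10 = 80 ≡ 2 = α_1. Error position i = 1.
  Consistency check: S_2/S_1 = 3·5 = 15 ≡ 2 = α_err ✓ (single-error assumption holds).
Step 4: error magnitude e = S_0/v_1 = S_0·∏_{j≠1}(α_1 − α_j) = 4·9 = 36 ≡ 10 (mod 13).
Step 5: correct position 1: c_1 = r_1 − e = 6 − 10 ≡ 9 (mod 13). Hence c = [9, 12, 2, 11, 8].
  Check: interpolating c through the α_i gives m(x) = 4 + 9·x (degree < 2) with m(α_i) = c_i for every i, so c is indeed a codeword.


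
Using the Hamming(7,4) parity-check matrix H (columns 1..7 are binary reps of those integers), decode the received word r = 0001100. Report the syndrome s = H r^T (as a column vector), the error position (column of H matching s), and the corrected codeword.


s = (0, 0, 1)^T, error position = 1, corrected codeword c = 1001100

Compute s = H r^T mod 2 one row at a time:
  s_1 = 1 + 1 + 0 + 0 = 2 ≡ 0 (mod 2).
  s_2 = 0 + 0 + 0 + 0 = 0 ≡ 0 (mod 2).
  s_3 = 0 + 0 + 1 + 0 = 1 ≡ 1 (mod 2).
s = (0, 0, 1)^T — this equals column 1 of H (binary 001), so error is at position 1.
Correct: flip bit 1 of r = 0001100 to get c = 1001100.


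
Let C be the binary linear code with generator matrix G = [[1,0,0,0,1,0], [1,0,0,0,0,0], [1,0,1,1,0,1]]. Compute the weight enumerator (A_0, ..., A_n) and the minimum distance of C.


Weight distribution: A_0 = 1, A_1 = 2, A_2 = 1, A_3 = 1, A_4 = 2, A_5 = 1. Minimum distance d = 1.

Enumerate all 2^3 = 8 messages m ∈ F_2^3.
For each, compute codeword c = mG in F_2^6, then tally its weight.
  m = 000 → c = 000000, weight = 0.
  m = 100 → c = 100010, weight = 2.
  m = 010 → c = 100000, weight = 1.
  m = 110 → c = 000010, weight = 1.
  m = 001 → c = 101101, weight = 4.
  m = 101 → c = 001111, weight = 4.
  m = 011 → c = 001101, weight = 3.
  m = 111 → c = 101111, weight = 5.
Tally weights:
  weight 0: 1 codewords.
  weight 1: 2 codewords.
  weight 2: 1 codewords.
  weight 3: 1 codewords.
  weight 4: 2 codewords.
  weight 5: 1 codewords.
Minimum distance d = smallest w > 0 with A_w > 0 = 1.
Sanity: Σ A_w = 8 = 2^3 = 8 ✓.


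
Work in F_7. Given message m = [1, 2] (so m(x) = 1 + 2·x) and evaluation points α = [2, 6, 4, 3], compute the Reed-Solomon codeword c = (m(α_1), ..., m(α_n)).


c = [5, 6, 2, 0]

Message polynomial: m(x) = 1 + 2·x (mod 7).
For each evaluation point α_i, compute m(α_i) mod 7:
  α_1 = 2: Horner steps 2 → 5, so m(2) = 5.
  α_2 = 6: Horner steps 2 → 6, so m(6) = 6.
  α_3 = 4: Horner steps 2 → 2, so m(4) = 2.
  α_4 = 3: Horner steps 2 → 0, so m(3) = 0.
Codeword c = [5, 6, 2, 0] ∈ F_7^4.


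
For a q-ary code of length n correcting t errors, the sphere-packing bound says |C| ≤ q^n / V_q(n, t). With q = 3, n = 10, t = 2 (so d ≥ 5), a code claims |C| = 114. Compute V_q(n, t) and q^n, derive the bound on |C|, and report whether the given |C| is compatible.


V_q(n, t) = 201, q^n = 59049, Hamming bound = 293, |C| = 114 ≤ bound (satisfied).

Step 1: Compute V_q(n, t) = Σ_{j=0}^2 C(n, j) (q−1)^j.
  j = 0: C(10,0)·(2)^0 = 1·1 = 1.
  j = 1: C(10,1)·(2)^1 = 10·2 = 20.
  j = 2: C(10,2)·(2)^2 = 45·4 = 180.
  V_q(n, t) = 1 + 20 + 180 = 201.
Step 2: q^n = 3^10 = 59049.
Step 3: Hamming bound ⌊q^n / V_q(n,t)⌋ = ⌊59049/201⌋ = 293.
Step 4: Compare |C| = 114 to 293: satisfied.
The claimed |C| lies below the Hamming bound.


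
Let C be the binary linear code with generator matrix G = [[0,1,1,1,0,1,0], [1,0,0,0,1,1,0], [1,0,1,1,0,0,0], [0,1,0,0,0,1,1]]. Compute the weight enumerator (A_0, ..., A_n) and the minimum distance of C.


Weight distribution: A_0 = 1, A_2 = 2, A_3 = 6, A_4 = 3, A_5 = 2, A_6 = 2. Minimum distance d = 2.

Enumerate all 2^4 = 16 messages m ∈ F_2^4.
For each, compute codeword c = mG in F_2^7, then tally its weight.
  m = 0000 → c = 0000000, weight = 0.
  m = 1000 → c = 0111010, weight = 4.
  m = 0100 → c = 1000110, weight = 3.
  m = 1100 → c = 1111100, weight = 5.
  m = 0010 → c = 1011000, weight = 3.
  m = 1010 → c = 1100010, weight = 3.
  m = 0110 → c = 0011110, weight = 4.
  m = 1110 → c = 0100100, weight = 2.
  m = 0001 → c = 0100011, weight = 3.
  m = 1001 → c = 0011001, weight = 3.
  m = 0101 → c = 1100101, weight = 4.
  m = 1101 → c = 1011111, weight = 6.
  m = 0011 → c = 1111011, weight = 6.
  m = 1011 → c = 1000001, weight = 2.
  m = 0111 → c = 0111101, weight = 5.
  m = 1111 → c = 0000111, weight = 3.
Tally weights:
  weight 0: 1 codewords.
  weight 2: 2 codewords.
  weight 3: 6 codewords.
  weight 4: 3 codewords.
  weight 5: 2 codewords.
  weight 6: 2 codewords.
Minimum distance d = smallest w > 0 with A_w > 0 = 2.
Sanity: Σ A_w = 16 = 2^4 = 16 ✓.


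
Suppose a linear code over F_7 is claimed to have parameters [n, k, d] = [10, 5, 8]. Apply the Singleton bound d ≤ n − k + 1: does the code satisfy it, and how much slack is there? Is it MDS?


Singleton RHS = n − k + 1 = 6, slack = -2, bound violated (no such code; not MDS).

Singleton bound: d ≤ n − k + 1.
Here n = 10, k = 5, so n − k + 1 = 6.
Given d = 8, check d ≤ 6: NO.
Slack = (n − k + 1) − d = -2.
The slack is negative: d = 8 exceeds n − k + 1 = 6 by 2, so the Singleton bound is violated and no linear [10, 5, 8]_7 code can exist. In particular it is not MDS (MDS requires d = n − k + 1 exactly).
Description: the claimed parameters are [10, 5, 8]_7; such a code would be impossible (violates the Singleton bound).


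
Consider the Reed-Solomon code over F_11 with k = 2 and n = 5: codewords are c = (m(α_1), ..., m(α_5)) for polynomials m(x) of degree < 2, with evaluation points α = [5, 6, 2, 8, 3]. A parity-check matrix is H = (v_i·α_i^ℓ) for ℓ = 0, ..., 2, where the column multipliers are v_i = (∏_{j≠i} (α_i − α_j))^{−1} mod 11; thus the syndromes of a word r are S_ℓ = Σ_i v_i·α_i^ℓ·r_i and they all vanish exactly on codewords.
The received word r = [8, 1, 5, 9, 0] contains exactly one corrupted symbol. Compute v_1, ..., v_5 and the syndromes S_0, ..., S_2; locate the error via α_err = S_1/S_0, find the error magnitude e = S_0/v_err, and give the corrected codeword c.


S = (7, 3, 6), error at position 3, error magnitude e = 9, c = [8, 1, 7, 9, 0].

Step 1: column multipliers v_i = (∏_{j≠i}(α_i − α_j))^{−1} mod 11.
  i = 1 (α = 5): (5−6)(5−2)(5−8)(5−3) = (−1)·3·(−3)·2 = 18 ≡ 7, so v_1 = 7^{−1} = 8 (mod 11).
  i = 2 (α = 6): (6−5)(6−2)(6−8)(6−3) = 1·4·(−2)·3 = −24 ≡ 9, so v_2 = 9^{−1} = 5 (mod 11).
  i = 3 (α = 2): (2−5)(2−6)(2−8)(2−3) = (−3)·(−4)·(−6)·(−1) = 72 ≡ 6, so v_3 = 6^{−1} = 2 (mod 11).
  i = 4 (α = 8): (8−5)(8−6)(8−2)(8−3) = 3·2·6·5 = 180 ≡ 4, so v_4 = 4^{−1} = 3 (mod 11).
  i = 5 (α = 3): (3−5)(3−6)(3−2)(3−8) = (−2)·(−3)·1·(−5) = −30 ≡ 3, so v_5 = 3^{−1} = 4 (mod 11).
  v = [8, 5, 2, 3, 4].
Step 2: syndromes of r = [8, 1, 5, 9, 0] (all sums mod 11).
  S_0 = Σ v_i r_i = 8·8 + 5·1 + 2·5 + 3·9 + 4·0 = 106 ≡ 7.
  S_1 = Σ v_i α_i r_i = 8·5·8 + 5·6·1 + 2·2·5 + 3·8·9 + 4·3·0 = 586 ≡ 3.
  α_i^2 mod 11 = [3, 3, 4, 9, 9].
  S_2 = Σ v_i α_i^2 r_i = 8·3·8 + 5·3·1 + 2·4·5 + 3·9·9 + 4·9·0 = 490 ≡ 6.
  S = (7, 3, 6) ≠ 0, so r is not a codeword (an error is present).
Step 3: locate the error. For a single error e at position i, S_ℓ = v_i·e·α_i^ℓ, so α_err = S_1/S_0.
  S_0^{−1} = 7^{−1} = 8 (mod 11), so α_err = 3·8 = 24 ≡ 2 = α_3. Error position i = 3.
  Consistency check: S_2/S_1 = 6·4 = 24 ≡ 2 = α_err ✓ (single-error assumption holds).
Step 4: error magnitude e = S_0/v_3 = S_0·∏_{j≠3}(α_3 − α_j) = 7·6 = 42 ≡ 9 (mod 11).
Step 5: correct position 3: c_3 = r_3 − e = 5 − 9 ≡ 7 (mod 11). Hence c = [8, 1, 7, 9, 0].
  Check: interpolating c through the α_i gives m(x) = 10 + 4·x (degree < 2) with m(α_i) = c_i for every i, so c is indeed a codeword.


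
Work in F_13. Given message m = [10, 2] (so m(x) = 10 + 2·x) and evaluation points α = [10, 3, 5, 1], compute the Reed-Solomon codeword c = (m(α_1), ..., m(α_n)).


c = [4, 3, 7, 12]

Message polynomial: m(x) = 10 + 2·x (mod 13).
For each evaluation point α_i, compute m(α_i) mod 13:
  α_1 = 10: Horner steps 2 → 4, so m(10) = 4.
  α_2 = 3: Horner steps 2 → 3, so m(3) = 3.
  α_3 = 5: Horner steps 2 → 7, so m(5) = 7.
  α_4 = 1: Horner steps 2 → 12, so m(1) = 12.
Codeword c = [4, 3, 7, 12] ∈ F_13^4.


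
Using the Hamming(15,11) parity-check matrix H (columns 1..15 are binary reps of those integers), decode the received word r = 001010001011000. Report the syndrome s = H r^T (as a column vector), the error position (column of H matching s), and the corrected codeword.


s = (1, 0, 0, 0)^T, error position = 8, corrected codeword c = 001010011011000

Compute s = H r^T mod 2 one row at a time:
  s_1 = 0 + 1 + 0 + 1 + 1 + 0 + 0 + 0 = 3 ≡ 1 (mod 2).
  s_2 = 0 + 1 + 0 + 0 + 1 + 0 + 0 + 0 = 2 ≡ 0 (mod 2).
  s_3 = 0 + 1 + 0 + 0 + 0 + 1 + 0 + 0 = 2 ≡ 0 (mod 2).
  s_4 = 0 + 1 + 1 + 0 + 1 + 1 + 0 + 0 = 4 ≡ 0 (mod 2).
s = (1, 0, 0, 0)^T — this equals column 8 of H (binary 1000), so error is at position 8.
Correct: flip bit 8 of r = 001010001011000 to get c = 001010011011000.


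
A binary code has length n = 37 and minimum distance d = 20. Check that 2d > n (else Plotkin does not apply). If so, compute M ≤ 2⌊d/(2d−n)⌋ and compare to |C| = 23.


Plotkin bound M ≤ 12; given |C| = 23 > bound (violated).

Check applicability: 2d = 40, n = 37.
2d − n = 3 > 0, so Plotkin applies.
Compute d/(2d−n) = 20/3 ≈ 6.6667.
⌊d/(2d−n)⌋ = 6.
Plotkin bound: M ≤ 2·6 = 12.
Given |C| = 23, check: VIOLATED.
This |C| is above the Plotkin bound, so no binary code with n = 37, d = 20 and 23 codewords exists.


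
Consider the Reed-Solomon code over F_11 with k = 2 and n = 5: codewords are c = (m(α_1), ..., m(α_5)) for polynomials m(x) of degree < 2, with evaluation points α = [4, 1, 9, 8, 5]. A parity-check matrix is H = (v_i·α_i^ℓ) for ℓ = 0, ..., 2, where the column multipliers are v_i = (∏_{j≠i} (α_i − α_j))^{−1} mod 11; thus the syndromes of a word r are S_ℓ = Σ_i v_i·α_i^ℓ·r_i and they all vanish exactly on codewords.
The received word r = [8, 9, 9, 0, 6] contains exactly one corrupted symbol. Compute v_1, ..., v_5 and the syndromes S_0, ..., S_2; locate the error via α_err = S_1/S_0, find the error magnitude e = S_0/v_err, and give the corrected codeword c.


S = (6, 6, 6), error at position 2, error magnitude e = 6, c = [8, 3, 9, 0, 6].

Step 1: column multipliers v_i = (∏_{j≠i}(α_i − α_j))^{−1} mod 11.
  i = 1 (α = 4): (4−1)(4−9)(4−8)(4−5) = 3·(−5)·(−4)·(−1) = −60 ≡ 6, so v_1 = 6^{−1} = 2 (mod 11).
  i = 2 (α = 1): (1−4)(1−9)(1−8)(1−5) = (−3)·(−8)·(−7)·(−4) = 672 ≡ 1, so v_2 = 1^{−1} = 1 (mod 11).
  i = 3 (α = 9): (9−4)(9−1)(9−8)(9−5) = 5·8·1·4 = 160 ≡ 6, so v_3 = 6^{−1} = 2 (mod 11).
  i = 4 (α = 8): (8−4)(8−1)(8−9)(8−5) = 4·7·(−1)·3 = −84 ≡ 4, so v_4 = 4^{−1} = 3 (mod 11).
  i = 5 (α = 5): (5−4)(5−1)(5−9)(5−8) = 1·4·(−4)·(−3) = 48 ≡ 4, so v_5 = 4^{−1} = 3 (mod 11).
  v = [2, 1, 2, 3, 3].
Step 2: syndromes of r = [8, 9, 9, 0, 6] (all sums mod 11).
  S_0 = Σ v_i r_i = 2·8 + 1·9 + 2·9 + 3·0 + 3·6 = 61 ≡ 6.
  S_1 = Σ v_i α_i r_i = 2·4·8 + 1·1·9 + 2·9·9 + 3·8·0 + 3·5·6 = 325 ≡ 6.
  α_i^2 mod 11 = [5, 1, 4, 9, 3].
  S_2 = Σ v_i α_i^2 r_i = 2·5·8 + 1·1·9 + 2·4·9 + 3·9·0 + 3·3·6 = 215 ≡ 6.
  S = (6, 6, 6) ≠ 0, so r is not a codeword (an error is present).
Step 3: locate the error. For a single error e at position i, S_ℓ = v_i·e·α_i^ℓ, so α_err = S_1/S_0.
  S_0^{−1} = 6^{−1} = 2 (mod 11), so α_err = 6·2 = 12 ≡ 1 = α_2. Error position i = 2.
  Consistency check: S_2/S_1 = 6·2 = 12 ≡ 1 = α_err ✓ (single-error assumption holds).
Step 4: error magnitude e = S_0/v_2 = S_0·∏_{j≠2}(α_2 − α_j) = 6·1 = 6 ≡ 6 (mod 11).
Step 5: correct position 2: c_2 = r_2 − e = 9 − 6 ≡ 3 (mod 11). Hence c = [8, 3, 9, 0, 6].
  Check: interpolating c through the α_i gives m(x) = 5 + 9·x (degree < 2) with m(α_i) = c_i for every i, so c is indeed a codeword.


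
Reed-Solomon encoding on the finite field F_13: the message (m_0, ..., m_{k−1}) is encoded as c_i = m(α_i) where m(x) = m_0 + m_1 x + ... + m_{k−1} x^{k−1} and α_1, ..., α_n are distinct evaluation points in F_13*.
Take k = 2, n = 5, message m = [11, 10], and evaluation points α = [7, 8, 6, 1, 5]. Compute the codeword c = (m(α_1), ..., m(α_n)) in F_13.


c = [3, 0, 6, 8, 9]

Message polynomial: m(x) = 11 + 10·x (mod 13).
For each evaluation point α_i, compute m(α_i) mod 13:
  α_1 = 7: Horner steps 10 → 3, so m(7) = 3.
  α_2 = 8: Horner steps 10 → 0, so m(8) = 0.
  α_3 = 6: Horner steps 10 → 6, so m(6) = 6.
  α_4 = 1: Horner steps 10 → 8, so m(1) = 8.
  α_5 = 5: Horner steps 10 → 9, so m(5) = 9.
Codeword c = [3, 0, 6, 8, 9] ∈ F_13^5.


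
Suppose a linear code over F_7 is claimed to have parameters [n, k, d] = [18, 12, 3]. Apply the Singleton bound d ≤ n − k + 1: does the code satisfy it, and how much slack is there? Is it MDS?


Singleton RHS = n − k + 1 = 7, slack = 4, bound satisfied, not MDS.

Singleton bound: d ≤ n − k + 1.
Here n = 18, k = 12, so n − k + 1 = 7.
Given d = 3, check d ≤ 7: YES.
Slack = (n − k + 1) − d = 4.
The code is NOT MDS (slack = 4 > 0).
Description: the claimed parameters are [18, 12, 3]_7; such a code would be non-MDS.


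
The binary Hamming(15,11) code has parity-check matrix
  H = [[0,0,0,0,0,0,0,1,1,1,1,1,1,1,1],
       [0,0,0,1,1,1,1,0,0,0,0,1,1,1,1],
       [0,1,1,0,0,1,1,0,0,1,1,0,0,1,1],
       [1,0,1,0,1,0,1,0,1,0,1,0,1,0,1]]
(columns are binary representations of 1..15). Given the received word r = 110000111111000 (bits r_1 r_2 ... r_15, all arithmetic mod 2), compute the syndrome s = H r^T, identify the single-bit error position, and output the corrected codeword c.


s = (1, 0, 0, 0)^T, error position = 8, corrected codeword c = 110000101111000

Compute s = H r^T mod 2 one row at a time:
  s_1 = 1 + 1 + 1 + 1 + 1 + 0 + 0 + 0 = 5 ≡ 1 (mod 2).
  s_2 = 0 + 0 + 0 + 1 + 1 + 0 + 0 + 0 = 2 ≡ 0 (mod 2).
  s_3 = 1 + 0 + 0 + 1 + 1 + 1 + 0 + 0 = 4 ≡ 0 (mod 2).
  s_4 = 1 + 0 + 0 + 1 + 1 + 1 + 0 + 0 = 4 ≡ 0 (mod 2).
s = (1, 0, 0, 0)^T — this equals column 8 of H (binary 1000), so error is at position 8.
Correct: flip bit 8 of r = 110000111111000 to get c = 110000101111000.
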